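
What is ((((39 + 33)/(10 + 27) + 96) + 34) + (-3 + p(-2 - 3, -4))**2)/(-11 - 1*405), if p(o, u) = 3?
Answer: -2441/7696 ≈ -0.31718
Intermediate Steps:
((((39 + 33)/(10 + 27) + 96) + 34) + (-3 + p(-2 - 3, -4))**2)/(-11 - 1*405) = ((((39 + 33)/(10 + 27) + 96) + 34) + (-3 + 3)**2)/(-11 - 1*405) = (((72/37 + 96) + 34) + 0**2)/(-11 - 405) = (((72*(1/37) + 96) + 34) + 0)/(-416) = (((72/37 + 96) + 34) + 0)*(-1/416) = ((3624/37 + 34) + 0)*(-1/416) = (4882/37 + 0)*(-1/416) = (4882/37)*(-1/416) = -2441/7696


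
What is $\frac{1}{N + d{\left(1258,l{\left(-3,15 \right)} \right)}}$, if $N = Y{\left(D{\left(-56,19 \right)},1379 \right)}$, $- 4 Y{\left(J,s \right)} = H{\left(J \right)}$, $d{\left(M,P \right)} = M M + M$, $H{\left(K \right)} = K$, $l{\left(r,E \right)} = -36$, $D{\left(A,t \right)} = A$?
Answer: $\frac{1}{1583836} \approx 6.3138 \cdot 10^{-7}$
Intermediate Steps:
$d{\left(M,P \right)} = M + M^{2}$ ($d{\left(M,P \right)} = M^{2} + M = M + M^{2}$)
$Y{\left(J,s \right)} = - \frac{J}{4}$
$N = 14$ ($N = \left(- \frac{1}{4}\right) \left(-56\right) = 14$)
$\frac{1}{N + d{\left(1258,l{\left(-3,15 \right)} \right)}} = \frac{1}{14 + 1258 \left(1 + 1258\right)} = \frac{1}{14 + 1258 \cdot 1259} = \frac{1}{14 + 1583822} = \frac{1}{1583836}$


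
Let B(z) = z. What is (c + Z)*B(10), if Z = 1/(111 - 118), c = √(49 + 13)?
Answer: -10/7 + 10*√62 ≈ 77.312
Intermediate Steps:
c = √62 ≈ 7.8740
Z = -⅐ (Z = 1/(-7) = -⅐ ≈ -0.14286)
(c + Z)*B(10) = (√62 - ⅐)*10 = (-⅐ + √62)*10 = -10/7 + 10*√62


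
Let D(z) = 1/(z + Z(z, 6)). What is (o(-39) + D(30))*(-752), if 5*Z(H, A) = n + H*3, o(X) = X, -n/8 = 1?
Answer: 850042/29 ≈ 29312.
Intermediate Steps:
n = -8 (n = -8*1 = -8)
Z(H, A) = -8/5 + 3*H/5 (Z(H, A) = (-8 + H*3)/5 = (-8 + 3*H)/5 = -8/5 + 3*H/5)
D(z) = 1/(-8/5 + 8*z/5) (D(z) = 1/(z + (-8/5 + 3*z/5)) = 1/(-8/5 + 8*z/5))
(o(-39) + D(30))*(-752) = (-39 + 5/(8*(-1 + 30)))*(-752) = (-39 + (5/8)/29)*(-752) = (-39 + (5/8)*(1/29))*(-752) = (-39 + 5/232)*(-752) = -9043/232*(-752) = 850042/29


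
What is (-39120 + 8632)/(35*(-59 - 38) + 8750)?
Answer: -30488/5355 ≈ -5.6934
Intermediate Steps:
(-39120 + 8632)/(35*(-59 - 38) + 8750) = -30488/(35*(-97) + 8750) = -30488/(-3395 + 8750) = -30488/5355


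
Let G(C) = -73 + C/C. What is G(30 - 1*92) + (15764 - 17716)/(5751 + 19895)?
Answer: -924232/12823 ≈ -72.076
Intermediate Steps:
G(C) = -72 (G(C) = -73 + 1 = -72)
G(30 - 1*92) + (15764 - 17716)/(5751 + 19895) = -72 + (15764 - 17716)/(5751 + 19895) = -72 - 1952/25646 = -72 - 1952*1/25646 = -72 - 976/12823 = -924232/12823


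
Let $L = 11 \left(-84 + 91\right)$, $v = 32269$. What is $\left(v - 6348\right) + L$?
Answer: $25998$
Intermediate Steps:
$L = 77$ ($L = 11 \cdot 7 = 77$)
$\left(v - 6348\right) + L = \left(32269 - 6348\right) + 77 = 25921 + 77 = 25998$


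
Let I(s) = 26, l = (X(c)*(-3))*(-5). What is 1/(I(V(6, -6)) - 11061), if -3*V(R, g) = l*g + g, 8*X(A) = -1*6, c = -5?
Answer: -1/11035 ≈ -9.0621e-5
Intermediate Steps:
X(A) = -¾ (X(A) = (-1*6)/8 = (⅛)*(-6) = -¾)
l = -45/4 (l = -¾*(-3)*(-5) = (9/4)*(-5) = -45/4 ≈ -11.250)
V(R, g) = 41*g/12 (V(R, g) = -(-45*g/4 + g)/3 = -(-41)*g/12 = 41*g/12)
1/(I(V(6, -6)) - 11061) = 1/(26 - 11061) = 1/(-11035) = -1/11035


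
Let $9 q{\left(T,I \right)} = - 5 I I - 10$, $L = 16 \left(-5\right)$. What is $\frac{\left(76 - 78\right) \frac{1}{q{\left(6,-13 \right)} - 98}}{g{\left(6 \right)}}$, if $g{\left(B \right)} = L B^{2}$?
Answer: $- \frac{1}{277920} \approx -3.5982 \cdot 10^{-6}$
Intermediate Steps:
$L = -80$
$q{\left(T,I \right)} = - \frac{10}{9} - \frac{5 I^{2}}{9}$ ($q{\left(T,I \right)} = \frac{- 5 I I - 10}{9} = \frac{- 5 I^{2} - 10}{9} = \frac{-10 - 5 I^{2}}{9} = - \frac{10}{9} - \frac{5 I^{2}}{9}$)
$g{\left(B \right)} = - 80 B^{2}$
$\frac{\left(76 - 78\right) \frac{1}{q{\left(6,-13 \right)} - 98}}{g{\left(6 \right)}} = \frac{\left(76 - 78\right) \frac{1}{\left(- \frac{10}{9} - \frac{5 \left(-13\right)^{2}}{9}\right) - 98}}{\left(-80\right) 6^{2}} = \frac{\left(-2\right) \frac{1}{\left(- \frac{10}{9} - \frac{845}{9}\right) - 98}}{\left(-80\right) 36} = \frac{\left(-2\right) \frac{1}{\left(- \frac{10}{9} - \frac{845}{9}\right) - 98}}{-2880} = - \frac{\left(-2\right) \frac{1}{-95 - 98}}{2880} = - \frac{\left(-2\right) \frac{1}{-193}}{2880} = - \frac{\left(-2\right) \left(- \frac{1}{193}\right)}{2880} = \left(- \frac{1}{2880}\right) \frac{2}{193} = - \frac{1}{277920}$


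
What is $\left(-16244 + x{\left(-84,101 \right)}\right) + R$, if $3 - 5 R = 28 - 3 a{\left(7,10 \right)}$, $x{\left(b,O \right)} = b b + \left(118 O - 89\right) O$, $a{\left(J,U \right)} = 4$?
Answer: $\frac{5927692}{5} \approx 1.1855 \cdot 10^{6}$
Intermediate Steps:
$x{\left(b,O \right)} = b^{2} + O \left(-89 + 118 O\right)$ ($x{\left(b,O \right)} = b^{2} + \left(-89 + 118 O\right) O = b^{2} + O \left(-89 + 118 O\right)$)
$R = - \frac{13}{5}$ ($R = \frac{3}{5} - \frac{28 - 12}{5} = \frac{3}{5} - \frac{16}{5} = - \frac{13}{5} \approx -2.6$)
$\left(-16244 + x{\left(-84,101 \right)}\right) + R = \left(-16244 + \left(\left(-84\right)^{2} - 8989 + 118 \cdot 101^{2}\right)\right) - \frac{13}{5} = \left(-16244 + \left(7056 - 8989 + 118 \cdot 10201\right)\right) - \frac{13}{5} = \left(-16244 + \left(7056 - 8989 + 1203718\right)\right) - \frac{13}{5} = \left(-16244 + 1201785\right) - \frac{13}{5} = 1185541 - \frac{13}{5} = \frac{5927692}{5}$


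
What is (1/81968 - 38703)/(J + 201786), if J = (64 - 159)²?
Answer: -3172407503/17279756048 ≈ -0.18359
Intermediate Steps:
J = 9025 (J = (-95)² = 9025)
(1/81968 - 38703)/(J + 201786) = (1/81968 - 38703)/(9025 + 201786) = (1/81968 - 38703)/210811 = -3172407503/81968*1/210811 = -3172407503/17279756048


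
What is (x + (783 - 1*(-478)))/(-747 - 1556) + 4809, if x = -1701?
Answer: 11075567/2303 ≈ 4809.2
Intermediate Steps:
(x + (783 - 1*(-478)))/(-747 - 1556) + 4809 = (-1701 + (783 - 1*(-478)))/(-747 - 1556) + 4809 = (-1701 + (783 + 478))/(-2303) + 4809 = (-1701 + 1261)*(-1/2303) + 4809 = -440*(-1/2303) + 4809 = 440/2303 + 4809 = 11075567/2303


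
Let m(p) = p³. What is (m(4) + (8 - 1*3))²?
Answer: 4761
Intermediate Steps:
(m(4) + (8 - 1*3))² = (4³ + (8 - 1*3))² = (64 + (8 - 3))² = (64 + 5)² = 69² = 4761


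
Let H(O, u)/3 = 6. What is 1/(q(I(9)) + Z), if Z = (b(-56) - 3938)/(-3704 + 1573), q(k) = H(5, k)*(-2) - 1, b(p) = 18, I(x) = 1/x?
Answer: -2131/74927 ≈ -0.028441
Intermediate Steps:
H(O, u) = 18 (H(O, u) = 3*6 = 18)
q(k) = -37 (q(k) = 18*(-2) - 1 = -36 - 1 = -37)
Z = 3920/2131 (Z = (18 - 3938)/(-3704 + 1573) = -3920/(-2131) = -3920*(-1/2131) = 3920/2131 ≈ 1.8395)
1/(q(I(9)) + Z) = 1/(-37 + 3920/2131) = 1/(-74927/2131) = -2131/74927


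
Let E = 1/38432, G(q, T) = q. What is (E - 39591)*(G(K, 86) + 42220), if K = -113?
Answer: -64068382122277/38432 ≈ -1.6671e+9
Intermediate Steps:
E = 1/38432 ≈ 2.6020e-5
(E - 39591)*(G(K, 86) + 42220) = (1/38432 - 39591)*(-113 + 42220) = -1521561311/38432*42107 = -64068382122277/38432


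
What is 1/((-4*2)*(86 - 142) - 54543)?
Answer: -1/54095 ≈ -1.8486e-5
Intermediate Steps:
1/((-4*2)*(86 - 142) - 54543) = 1/(-8*(-56) - 54543) = 1/(448 - 54543) = 1/(-54095) = -1/54095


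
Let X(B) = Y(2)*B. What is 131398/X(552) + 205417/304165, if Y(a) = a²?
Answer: 20210116703/335798160 ≈ 60.185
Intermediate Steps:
X(B) = 4*B (X(B) = 2²*B = 4*B)
131398/X(552) + 205417/304165 = 131398/((4*552)) + 205417/304165 = 131398/2208 + 205417*(1/304165) = 131398*(1/2208) + 205417/304165 = 65699/1104 + 205417/304165 = 20210116703/335798160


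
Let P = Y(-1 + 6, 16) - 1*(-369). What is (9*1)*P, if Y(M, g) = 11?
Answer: 3420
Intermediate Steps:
P = 380 (P = 11 - 1*(-369) = 11 + 369 = 380)
(9*1)*P = (9*1)*380 = 9*380 = 3420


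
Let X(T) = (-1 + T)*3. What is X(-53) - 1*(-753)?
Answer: 591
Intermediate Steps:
X(T) = -3 + 3*T
X(-53) - 1*(-753) = (-3 + 3*(-53)) - 1*(-753) = (-3 - 159) + 753 = -162 + 753 = 591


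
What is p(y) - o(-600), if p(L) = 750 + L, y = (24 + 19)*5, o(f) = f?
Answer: 1565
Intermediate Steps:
y = 215 (y = 43*5 = 215)
p(y) - o(-600) = (750 + 215) - 1*(-600) = 965 + 600 = 1565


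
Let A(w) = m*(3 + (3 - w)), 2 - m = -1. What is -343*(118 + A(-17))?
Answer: -64141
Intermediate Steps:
m = 3 (m = 2 - 1*(-1) = 2 + 1 = 3)
A(w) = 18 - 3*w (A(w) = 3*(3 + (3 - w)) = 3*(6 - w) = 18 - 3*w)
-343*(118 + A(-17)) = -343*(118 + (18 - 3*(-17))) = -343*(118 + (18 + 51)) = -343*(118 + 69) = -343*187 = -64141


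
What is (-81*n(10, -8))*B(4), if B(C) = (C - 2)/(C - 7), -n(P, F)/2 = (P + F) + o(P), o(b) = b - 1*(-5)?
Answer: -1836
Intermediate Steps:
o(b) = 5 + b (o(b) = b + 5 = 5 + b)
n(P, F) = -10 - 4*P - 2*F (n(P, F) = -2*((P + F) + (5 + P)) = -2*((F + P) + (5 + P)) = -2*(5 + F + 2*P) = -10 - 4*P - 2*F)
B(C) = (-2 + C)/(-7 + C)
(-81*n(10, -8))*B(4) = (-81*(-10 - 4*10 - 2*(-8)))*((-2 + 4)/(-7 + 4)) = (-81*(-10 - 40 + 16))*(2/(-3)) = (-81*(-34))*(-⅓*2) = 2754*(-⅔) = -1836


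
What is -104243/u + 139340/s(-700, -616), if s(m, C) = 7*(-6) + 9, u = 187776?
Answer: -8722715953/2065536 ≈ -4223.0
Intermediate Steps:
s(m, C) = -33 (s(m, C) = -42 + 9 = -33)
-104243/u + 139340/s(-700, -616) = -104243/187776 + 139340/(-33) = -104243*1/187776 + 139340*(-1/33) = -104243/187776 - 139340/33 = -8722715953/2065536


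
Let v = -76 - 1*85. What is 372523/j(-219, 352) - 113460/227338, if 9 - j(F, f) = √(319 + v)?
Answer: -381103220193/8752513 - 372523*√158/77 ≈ -1.0435e+5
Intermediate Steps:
v = -161 (v = -76 - 85 = -161)
j(F, f) = 9 - √158 (j(F, f) = 9 - √(319 - 161) = 9 - √158)
372523/j(-219, 352) - 113460/227338 = 372523/(9 - √158) - 113460/227338 = 372523/(9 - √158) - 113460*1/227338 = 372523/(9 - √158) - 56730/113669 = -56730/113669 + 372523/(9 - √158)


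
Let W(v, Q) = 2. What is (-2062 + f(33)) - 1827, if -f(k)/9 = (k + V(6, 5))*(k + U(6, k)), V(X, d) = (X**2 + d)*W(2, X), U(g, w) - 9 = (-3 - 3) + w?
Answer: -75304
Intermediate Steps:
U(g, w) = 3 + w (U(g, w) = 9 + ((-3 - 3) + w) = 9 + (-6 + w) = 3 + w)
V(X, d) = 2*d + 2*X**2 (V(X, d) = (X**2 + d)*2 = (d + X**2)*2 = 2*d + 2*X**2)
f(k) = -9*(3 + 2*k)*(82 + k) (f(k) = -9*(k + (2*5 + 2*6**2))*(k + (3 + k)) = -9*(k + (10 + 2*36))*(3 + 2*k) = -9*(k + (10 + 72))*(3 + 2*k) = -9*(k + 82)*(3 + 2*k) = -9*(82 + k)*(3 + 2*k) = -9*(3 + 2*k)*(82 + k))
(-2062 + f(33)) - 1827 = (-2062 + (-2214 - 1503*33 - 18*33**2)) - 1827 = (-2062 + (-2214 - 49599 - 18*1089)) - 1827 = (-2062 + (-2214 - 49599 - 19602)) - 1827 = (-2062 - 71415) - 1827 = -73477 - 1827 = -75304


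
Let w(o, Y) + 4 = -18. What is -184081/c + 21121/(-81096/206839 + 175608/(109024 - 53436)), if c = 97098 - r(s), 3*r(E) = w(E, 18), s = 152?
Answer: 8840858413835726375/1158513431340228 ≈ 7631.2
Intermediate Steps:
w(o, Y) = -22 (w(o, Y) = -4 - 18 = -22)
r(E) = -22/3 (r(E) = (⅓)*(-22) = -22/3)
c = 291316/3 (c = 97098 - 1*(-22/3) = 97098 + 22/3 = 291316/3 ≈ 97105.)
-184081/c + 21121/(-81096/206839 + 175608/(109024 - 53436)) = -184081/291316/3 + 21121/(-81096/206839 + 175608/(109024 - 53436)) = -184081*3/291316 + 21121/(-81096*1/206839 + 175608/55588) = -552243/291316 + 21121/(-81096/206839 + 175608*(1/55588)) = -552243/291316 + 21121/(-81096/206839 + 43902/13897) = -552243/291316 + 21121/(7953654666/2874441583) = -552243/291316 + 21121*(2874441583/7953654666) = -552243/291316 + 60711080674543/7953654666 = 8840858413835726375/1158513431340228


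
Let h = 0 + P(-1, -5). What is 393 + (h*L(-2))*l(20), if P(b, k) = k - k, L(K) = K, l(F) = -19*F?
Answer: 393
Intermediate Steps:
P(b, k) = 0
h = 0 (h = 0 + 0 = 0)
393 + (h*L(-2))*l(20) = 393 + (0*(-2))*(-19*20) = 393 + 0*(-380) = 393 + 0 = 393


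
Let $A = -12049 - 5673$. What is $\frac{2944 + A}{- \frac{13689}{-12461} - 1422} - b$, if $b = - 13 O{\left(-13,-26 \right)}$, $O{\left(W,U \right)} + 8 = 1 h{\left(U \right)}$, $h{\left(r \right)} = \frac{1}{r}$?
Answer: $- \frac{370247329}{3934634} \approx -94.1$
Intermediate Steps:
$A = -17722$
$O{\left(W,U \right)} = -8 + \frac{1}{U}$ ($O{\left(W,U \right)} = -8 + 1 \frac{1}{U} = -8 + \frac{1}{U}$)
$b = \frac{209}{2}$ ($b = - 13 \left(-8 + \frac{1}{-26}\right) = - 13 \left(-8 - \frac{1}{26}\right) = \left(-13\right) \left(- \frac{209}{26}\right) = \frac{209}{2} \approx 104.5$)
$\frac{2944 + A}{- \frac{13689}{-12461} - 1422} - b = \frac{2944 - 17722}{- \frac{13689}{-12461} - 1422} - \frac{209}{2} = - \frac{14778}{\left(-13689\right) \left(- \frac{1}{12461}\right) - 1422} - \frac{209}{2} = - \frac{14778}{\frac{13689}{12461} - 1422} - \frac{209}{2} = - \frac{14778}{- \frac{17705853}{12461}} - \frac{209}{2} = \left(-14778\right) \left(- \frac{12461}{17705853}\right) - \frac{209}{2} = \frac{20460962}{1967317} - \frac{209}{2} = - \frac{370247329}{3934634}$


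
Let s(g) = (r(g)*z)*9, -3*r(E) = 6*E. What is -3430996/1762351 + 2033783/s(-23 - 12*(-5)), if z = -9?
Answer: 3563674113809/10563531894 ≈ 337.36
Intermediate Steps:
r(E) = -2*E
s(g) = 162*g (s(g) = (-2*g*(-9))*9 = (18*g)*9 = 162*g)
-3430996/1762351 + 2033783/s(-23 - 12*(-5)) = -3430996/1762351 + 2033783/((162*(-23 - 12*(-5)))) = -3430996*1/1762351 + 2033783/((162*(-23 + 60))) = -3430996/1762351 + 2033783/((162*37)) = -3430996/1762351 + 2033783/5994 = 3563674113809/10563531894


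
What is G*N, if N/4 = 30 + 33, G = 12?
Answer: 3024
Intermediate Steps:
N = 252 (N = 4*(30 + 33) = 4*63 = 252)
G*N = 12*252 = 3024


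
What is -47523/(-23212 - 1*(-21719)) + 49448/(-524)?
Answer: -12230953/195583 ≈ -62.536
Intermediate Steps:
-47523/(-23212 - 1*(-21719)) + 49448/(-524) = -47523/(-23212 + 21719) + 49448*(-1/524) = -47523/(-1493) - 12362/131 = -47523*(-1/1493) - 12362/131 = 47523/1493 - 12362/131 = -12230953/195583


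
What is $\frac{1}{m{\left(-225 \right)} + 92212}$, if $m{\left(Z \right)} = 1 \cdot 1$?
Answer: $\frac{1}{92213} \approx 1.0844 \cdot 10^{-5}$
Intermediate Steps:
$m{\left(Z \right)} = 1$
$\frac{1}{m{\left(-225 \right)} + 92212} = \frac{1}{1 + 92212} = \frac{1}{92213}$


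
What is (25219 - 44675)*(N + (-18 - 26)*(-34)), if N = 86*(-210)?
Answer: 322269184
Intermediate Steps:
N = -18060
(25219 - 44675)*(N + (-18 - 26)*(-34)) = (25219 - 44675)*(-18060 + (-18 - 26)*(-34)) = -19456*(-18060 - 44*(-34)) = -19456*(-18060 + 1496) = -19456*(-16564) = 322269184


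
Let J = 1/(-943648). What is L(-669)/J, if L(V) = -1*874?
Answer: 824748352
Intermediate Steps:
L(V) = -874
J = -1/943648 ≈ -1.0597e-6
L(-669)/J = -874/(-1/943648) = -874*(-943648) = 824748352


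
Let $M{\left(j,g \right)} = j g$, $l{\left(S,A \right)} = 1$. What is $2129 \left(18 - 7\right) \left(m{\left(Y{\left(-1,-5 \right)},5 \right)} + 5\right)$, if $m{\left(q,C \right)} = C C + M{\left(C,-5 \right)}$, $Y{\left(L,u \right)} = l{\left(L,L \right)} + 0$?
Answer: $117095$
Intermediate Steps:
$M{\left(j,g \right)} = g j$
$Y{\left(L,u \right)} = 1$ ($Y{\left(L,u \right)} = 1 + 0 = 1$)
$m{\left(q,C \right)} = C^{2} - 5 C$ ($m{\left(q,C \right)} = C C - 5 C = C^{2} - 5 C$)
$2129 \left(18 - 7\right) \left(m{\left(Y{\left(-1,-5 \right)},5 \right)} + 5\right) = 2129 \left(18 - 7\right) \left(5 \left(-5 + 5\right) + 5\right) = 2129 \cdot 11 \left(5 \cdot 0 + 5\right) = 2129 \cdot 11 \left(0 + 5\right) = 2129 \cdot 11 \cdot 5 = 2129 \cdot 55 = 117095$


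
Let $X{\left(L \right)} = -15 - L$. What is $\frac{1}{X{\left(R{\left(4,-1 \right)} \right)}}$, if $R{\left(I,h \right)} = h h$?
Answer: $- \frac{1}{16} \approx -0.0625$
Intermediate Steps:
$R{\left(I,h \right)} = h^{2}$
$\frac{1}{X{\left(R{\left(4,-1 \right)} \right)}} = \frac{1}{-15 - \left(-1\right)^{2}} = \frac{1}{-15 - 1} = \frac{1}{-16} = - \frac{1}{16}$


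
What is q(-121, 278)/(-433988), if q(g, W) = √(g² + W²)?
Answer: -5*√3677/433988 ≈ -0.00069862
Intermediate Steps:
q(g, W) = √(W² + g²)
q(-121, 278)/(-433988) = √(278² + (-121)²)/(-433988) = √(77284 + 14641)*(-1/433988) = √91925*(-1/433988) = (5*√3677)*(-1/433988) = -5*√3677/433988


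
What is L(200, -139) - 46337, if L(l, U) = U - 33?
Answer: -46509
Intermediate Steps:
L(l, U) = -33 + U
L(200, -139) - 46337 = (-33 - 139) - 46337 = -172 - 46337 = -46509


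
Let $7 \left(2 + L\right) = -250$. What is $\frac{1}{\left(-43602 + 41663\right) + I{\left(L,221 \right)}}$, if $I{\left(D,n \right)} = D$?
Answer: $- \frac{7}{13837} \approx -0.00050589$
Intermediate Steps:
$L = - \frac{264}{7}$ ($L = -2 + \frac{1}{7} \left(-250\right) = -2 - \frac{250}{7} = - \frac{264}{7} \approx -37.714$)
$\frac{1}{\left(-43602 + 41663\right) + I{\left(L,221 \right)}} = \frac{1}{\left(-43602 + 41663\right) - \frac{264}{7}} = \frac{1}{-1939 - \frac{264}{7}} = \frac{1}{- \frac{13837}{7}} = - \frac{7}{13837}$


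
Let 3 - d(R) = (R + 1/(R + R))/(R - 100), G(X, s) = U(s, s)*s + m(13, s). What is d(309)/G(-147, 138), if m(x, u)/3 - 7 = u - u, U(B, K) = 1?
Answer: 196523/20536758 ≈ 0.0095693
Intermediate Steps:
m(x, u) = 21 (m(x, u) = 21 + 3*(u - u) = 21 + 3*0 = 21 + 0 = 21)
G(X, s) = 21 + s (G(X, s) = 1*s + 21 = s + 21 = 21 + s)
d(R) = 3 - (R + 1/(2*R))/(-100 + R) (d(R) = 3 - (R + 1/(R + R))/(R - 100) = 3 - (R + 1/(2*R))/(-100 + R))
d(309)/G(-147, 138) = ((½)*(-1 - 600*309 + 4*309²)/(309*(-100 + 309)))/(21 + 138) = ((½)*(1/309)*(-1 - 185400 + 4*95481)/209)/159 = ((½)*(1/309)*(1/209)*(-1 - 185400 + 381924))*(1/159) = ((½)*(1/309)*(1/209)*196523)*(1/159) = (196523/129162)*(1/159) = 196523/20536758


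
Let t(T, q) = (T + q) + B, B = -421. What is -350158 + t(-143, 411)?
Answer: -350311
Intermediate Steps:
t(T, q) = -421 + T + q (t(T, q) = (T + q) - 421 = -421 + T + q)
-350158 + t(-143, 411) = -350158 + (-421 - 143 + 411) = -350158 - 153 = -350311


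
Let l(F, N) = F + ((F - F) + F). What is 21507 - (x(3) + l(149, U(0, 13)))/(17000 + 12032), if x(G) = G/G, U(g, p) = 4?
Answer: 624390925/29032 ≈ 21507.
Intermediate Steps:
x(G) = 1
l(F, N) = 2*F (l(F, N) = F + (0 + F) = F + F = 2*F)
21507 - (x(3) + l(149, U(0, 13)))/(17000 + 12032) = 21507 - (1 + 2*149)/(17000 + 12032) = 21507 - (1 + 298)/29032 = 21507 - 299/29032 = 624390925/29032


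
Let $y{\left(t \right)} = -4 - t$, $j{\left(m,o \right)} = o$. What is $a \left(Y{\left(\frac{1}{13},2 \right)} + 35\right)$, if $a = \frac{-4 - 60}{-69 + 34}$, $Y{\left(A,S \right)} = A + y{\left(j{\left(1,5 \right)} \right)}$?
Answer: $\frac{21696}{455} \approx 47.684$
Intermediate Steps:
$Y{\left(A,S \right)} = -9 + A$ ($Y{\left(A,S \right)} = A - 9 = -9 + A$)
$a = \frac{64}{35}$ ($a = - \frac{64}{-35} = \left(-64\right) \left(- \frac{1}{35}\right) = \frac{64}{35} \approx 1.8286$)
$a \left(Y{\left(\frac{1}{13},2 \right)} + 35\right) = \frac{64 \left(\left(-9 + \frac{1}{13}\right) + 35\right)}{35} = \frac{64 \left(- \frac{116}{13} + 35\right)}{35} = \frac{64}{35} \cdot \frac{339}{13} = \frac{21696}{455}$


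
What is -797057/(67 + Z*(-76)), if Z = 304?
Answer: 797057/23037 ≈ 34.599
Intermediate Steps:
-797057/(67 + Z*(-76)) = -797057/(67 + 304*(-76)) = -797057/(67 - 23104) = -797057/(-23037) = -797057*(-1/23037) = 797057/23037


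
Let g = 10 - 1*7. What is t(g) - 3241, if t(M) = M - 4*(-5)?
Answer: -3218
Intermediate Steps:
g = 3 (g = 10 - 7 = 3)
t(M) = 20 + M (t(M) = M + 20 = 20 + M)
t(g) - 3241 = (20 + 3) - 3241 = 23 - 3241 = -3218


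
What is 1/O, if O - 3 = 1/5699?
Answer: 5699/17098 ≈ 0.33331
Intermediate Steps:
O = 17098/5699 (O = 3 + 1/5699 = 17098/5699 ≈ 3.0002)
1/O = 1/(17098/5699) = 5699/17098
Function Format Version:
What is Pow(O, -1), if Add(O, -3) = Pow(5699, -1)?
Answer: Rational(5699, 17098) ≈ 0.33331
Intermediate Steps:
O = Rational(17098, 5699) (O = Add(3, Pow(5699, -1)) = Add(3, Rational(1, 5699)) = Rational(17098, 5699) ≈ 3.0002)
Pow(O, -1) = Pow(Rational(17098, 5699), -1) = Rational(5699, 17098)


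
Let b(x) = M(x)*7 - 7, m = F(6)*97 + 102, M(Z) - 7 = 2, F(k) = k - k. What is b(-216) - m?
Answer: -46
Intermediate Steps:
F(k) = 0
M(Z) = 9 (M(Z) = 7 + 2 = 9)
m = 102 (m = 0*97 + 102 = 0 + 102 = 102)
b(x) = 56 (b(x) = 9*7 - 7 = 63 - 7 = 56)
b(-216) - m = 56 - 1*102 = 56 - 102 = -46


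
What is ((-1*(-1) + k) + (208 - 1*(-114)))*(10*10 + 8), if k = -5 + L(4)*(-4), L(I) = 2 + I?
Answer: 31752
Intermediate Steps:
k = -29 (k = -5 + (2 + 4)*(-4) = -5 + 6*(-4) = -5 - 24 = -29)
((-1*(-1) + k) + (208 - 1*(-114)))*(10*10 + 8) = ((-1*(-1) - 29) + (208 - 1*(-114)))*(10*10 + 8) = ((1 - 29) + (208 + 114))*(100 + 8) = (-28 + 322)*108 = 294*108 = 31752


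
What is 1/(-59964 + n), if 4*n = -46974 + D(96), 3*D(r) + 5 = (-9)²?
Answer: -6/430207 ≈ -1.3947e-5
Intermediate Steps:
D(r) = 76/3 (D(r) = -5/3 + (⅓)*(-9)² = -5/3 + (⅓)*81 = -5/3 + 27 = 76/3)
n = -70423/6 (n = (-46974 + 76/3)/4 = (¼)*(-140846/3) = -70423/6 ≈ -11737.)
1/(-59964 + n) = 1/(-59964 - 70423/6) = 1/(-430207/6) = -6/430207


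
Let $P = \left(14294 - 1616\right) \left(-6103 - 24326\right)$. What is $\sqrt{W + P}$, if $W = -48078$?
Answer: $6 i \sqrt{10717415} \approx 19642.0 i$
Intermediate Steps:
$P = -385778862$ ($P = 12678 \left(-30429\right) = -385778862$)
$\sqrt{W + P} = \sqrt{-48078 - 385778862} = \sqrt{-385826940} = 6 i \sqrt{10717415}$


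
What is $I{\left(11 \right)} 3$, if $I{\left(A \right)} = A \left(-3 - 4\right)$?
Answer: $-231$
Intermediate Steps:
$I{\left(A \right)} = - 7 A$ ($I{\left(A \right)} = A \left(-7\right) = - 7 A$)
$I{\left(11 \right)} 3 = \left(-7\right) 11 \cdot 3 = \left(-77\right) 3 = -231$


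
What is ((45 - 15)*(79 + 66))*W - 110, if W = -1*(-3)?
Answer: 12940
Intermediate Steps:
W = 3
((45 - 15)*(79 + 66))*W - 110 = ((45 - 15)*(79 + 66))*3 - 110 = (30*145)*3 - 110 = 4350*3 - 110 = 13050 - 110 = 12940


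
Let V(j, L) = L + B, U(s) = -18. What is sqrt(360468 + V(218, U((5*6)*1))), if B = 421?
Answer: sqrt(360871) ≈ 600.73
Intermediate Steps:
V(j, L) = 421 + L (V(j, L) = L + 421 = 421 + L)
sqrt(360468 + V(218, U((5*6)*1))) = sqrt(360468 + (421 - 18)) = sqrt(360468 + 403) = sqrt(360871)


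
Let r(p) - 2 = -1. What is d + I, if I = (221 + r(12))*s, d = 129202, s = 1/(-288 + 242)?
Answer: 2971535/23 ≈ 1.2920e+5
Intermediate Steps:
r(p) = 1 (r(p) = 2 - 1 = 1)
s = -1/46 (s = 1/(-46) = -1/46 ≈ -0.021739)
I = -111/23 (I = (221 + 1)*(-1/46) = 222*(-1/46) = -111/23 ≈ -4.8261)
d + I = 129202 - 111/23 = 2971535/23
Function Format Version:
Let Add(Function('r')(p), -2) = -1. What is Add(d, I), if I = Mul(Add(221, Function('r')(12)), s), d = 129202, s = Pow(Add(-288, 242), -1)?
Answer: Rational(2971535, 23) ≈ 1.2920e+5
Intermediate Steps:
Function('r')(p) = 1 (Function('r')(p) = Add(2, -1) = 1)
s = Rational(-1, 46) (s = Pow(-46, -1) = Rational(-1, 46) ≈ -0.021739)
I = Rational(-111, 23) (I = Mul(Add(221, 1), Rational(-1, 46)) = Mul(222, Rational(-1, 46)) = Rational(-111, 23) ≈ -4.8261)
Add(d, I) = Add(129202, Rational(-111, 23)) = Rational(2971535, 23)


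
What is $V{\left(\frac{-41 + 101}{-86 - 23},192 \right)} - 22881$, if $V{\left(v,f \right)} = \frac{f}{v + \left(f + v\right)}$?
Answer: $- \frac{19836955}{867} \approx -22880.0$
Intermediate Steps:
$V{\left(v,f \right)} = \frac{f}{f + 2 v}$
$V{\left(\frac{-41 + 101}{-86 - 23},192 \right)} - 22881 = \frac{192}{192 + 2 \frac{-41 + 101}{-86 - 23}} - 22881 = \frac{192}{192 + 2 \frac{60}{-109}} - 22881 = \frac{192}{192 + 2 \cdot 60 \left(- \frac{1}{109}\right)} - 22881 = \frac{192}{192 + 2 \left(- \frac{60}{109}\right)} - 22881 = \frac{192}{192 - \frac{120}{109}} - 22881 = \frac{192}{\frac{20808}{109}} - 22881 = 192 \cdot \frac{109}{20808} - 22881 = \frac{872}{867} - 22881 = - \frac{19836955}{867}$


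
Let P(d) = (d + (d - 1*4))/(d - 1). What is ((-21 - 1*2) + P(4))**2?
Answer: 4225/9 ≈ 469.44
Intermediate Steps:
P(d) = (-4 + 2*d)/(-1 + d) (P(d) = (d + (d - 4))/(-1 + d) = (d + (-4 + d))/(-1 + d) = (-4 + 2*d)/(-1 + d))
((-21 - 1*2) + P(4))**2 = ((-21 - 1*2) + 2*(-2 + 4)/(-1 + 4))**2 = ((-21 - 2) + 2*2/3)**2 = (-23 + 2*(1/3)*2)**2 = (-23 + 4/3)**2 = (-65/3)**2 = 4225/9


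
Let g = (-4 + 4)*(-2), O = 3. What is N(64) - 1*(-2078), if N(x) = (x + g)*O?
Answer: 2270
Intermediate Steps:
g = 0 (g = 0*(-2) = 0)
N(x) = 3*x (N(x) = (x + 0)*3 = x*3 = 3*x)
N(64) - 1*(-2078) = 3*64 - 1*(-2078) = 192 + 2078 = 2270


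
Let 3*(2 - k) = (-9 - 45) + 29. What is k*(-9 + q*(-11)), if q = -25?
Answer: 8246/3 ≈ 2748.7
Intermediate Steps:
k = 31/3 (k = 2 - ((-9 - 45) + 29)/3 = 2 - (-54 + 29)/3 = 2 - ⅓*(-25) = 2 + 25/3 = 31/3 ≈ 10.333)
k*(-9 + q*(-11)) = 31*(-9 - 25*(-11))/3 = 31*(-9 + 275)/3 = (31/3)*266 = 8246/3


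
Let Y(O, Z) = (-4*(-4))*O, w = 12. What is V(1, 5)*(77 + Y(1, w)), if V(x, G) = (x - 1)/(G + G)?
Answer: 0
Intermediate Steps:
V(x, G) = (-1 + x)/(2*G) (V(x, G) = (-1 + x)/((2*G)) = (-1 + x)*(1/(2*G)) = (-1 + x)/(2*G))
Y(O, Z) = 16*O
V(1, 5)*(77 + Y(1, w)) = ((½)*(-1 + 1)/5)*(77 + 16*1) = ((½)*(⅕)*0)*(77 + 16) = 0*93 = 0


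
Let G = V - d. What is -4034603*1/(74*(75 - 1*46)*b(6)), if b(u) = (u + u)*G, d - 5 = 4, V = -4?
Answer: 4034603/334776 ≈ 12.052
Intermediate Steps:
d = 9 (d = 5 + 4 = 9)
G = -13 (G = -4 - 1*9 = -4 - 9 = -13)
b(u) = -26*u (b(u) = (u + u)*(-13) = (2*u)*(-13) = -26*u)
-4034603*1/(74*(75 - 1*46)*b(6)) = -4034603*(-1/(11544*(75 - 1*46))) = -4034603*(-1/(11544*(75 - 46))) = -4034603/((-11544*29)) = -4034603/(-334776) = -4034603*(-1/334776) = 4034603/334776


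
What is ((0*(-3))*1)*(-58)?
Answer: 0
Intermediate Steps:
((0*(-3))*1)*(-58) = (0*1)*(-58) = 0*(-58) = 0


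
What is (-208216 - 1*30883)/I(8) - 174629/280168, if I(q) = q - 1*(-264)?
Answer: -1197060495/1360816 ≈ -879.66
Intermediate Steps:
I(q) = 264 + q (I(q) = q + 264 = 264 + q)
(-208216 - 1*30883)/I(8) - 174629/280168 = (-208216 - 1*30883)/(264 + 8) - 174629/280168 = (-208216 - 30883)/272 - 174629*1/280168 = -239099*1/272 - 24947/40024 = -239099/272 - 24947/40024 = -1197060495/1360816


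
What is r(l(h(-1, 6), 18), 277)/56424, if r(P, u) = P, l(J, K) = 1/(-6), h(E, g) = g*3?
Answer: -1/338544 ≈ -2.9538e-6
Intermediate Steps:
h(E, g) = 3*g
l(J, K) = -⅙
r(l(h(-1, 6), 18), 277)/56424 = -⅙/56424 = -⅙*1/56424 = -1/338544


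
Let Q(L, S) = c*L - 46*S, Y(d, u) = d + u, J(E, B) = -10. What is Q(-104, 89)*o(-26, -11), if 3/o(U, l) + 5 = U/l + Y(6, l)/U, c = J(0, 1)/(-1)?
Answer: 1468324/233 ≈ 6301.8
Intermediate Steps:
c = 10 (c = -10/(-1) = -10*(-1) = 10)
o(U, l) = 3/(-5 + U/l + (6 + l)/U) (o(U, l) = 3/(-5 + (U/l + (6 + l)/U)) = 3/(-5 + U/l + (6 + l)/U))
Q(L, S) = -46*S + 10*L (Q(L, S) = 10*L - 46*S = -46*S + 10*L)
Q(-104, 89)*o(-26, -11) = (-46*89 + 10*(-104))*(3*(-26)*(-11)/((-26)² - 11*(6 - 11) - 5*(-26)*(-11))) = (-4094 - 1040)*(3*(-26)*(-11)/(676 - 11*(-5) - 1430)) = -15402*(-26)*(-11)/(676 + 55 - 1430) = -15402*(-26)*(-11)/(-699) = -15402*(-26)*(-11)*(-1)/699 = -5134*(-286/233) = 1468324/233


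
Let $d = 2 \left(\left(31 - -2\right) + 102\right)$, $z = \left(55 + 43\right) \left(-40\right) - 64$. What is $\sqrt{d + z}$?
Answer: $i \sqrt{3714} \approx 60.943 i$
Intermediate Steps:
$z = -3984$ ($z = 98 \left(-40\right) - 64 = -3920 - 64 = -3984$)
$d = 270$ ($d = 2 \left(\left(31 + 2\right) + 102\right) = 2 \left(33 + 102\right) = 2 \cdot 135 = 270$)
$\sqrt{d + z} = \sqrt{270 - 3984} = \sqrt{-3714} = i \sqrt{3714}$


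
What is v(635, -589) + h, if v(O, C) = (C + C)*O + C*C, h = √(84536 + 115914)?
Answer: -401109 + 5*√8018 ≈ -4.0066e+5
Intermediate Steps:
h = 5*√8018 (h = √200450 = 5*√8018 ≈ 447.72)
v(O, C) = C² + 2*C*O (v(O, C) = (2*C)*O + C² = 2*C*O + C² = C² + 2*C*O)
v(635, -589) + h = -589*(-589 + 2*635) + 5*√8018 = -589*(-589 + 1270) + 5*√8018 = -589*681 + 5*√8018 = -401109 + 5*√8018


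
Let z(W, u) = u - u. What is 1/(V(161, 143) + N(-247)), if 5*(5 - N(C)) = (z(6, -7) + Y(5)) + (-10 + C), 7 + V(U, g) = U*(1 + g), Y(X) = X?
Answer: 5/116162 ≈ 4.3043e-5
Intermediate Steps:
z(W, u) = 0
V(U, g) = -7 + U*(1 + g)
N(C) = 6 - C/5 (N(C) = 5 - ((0 + 5) + (-10 + C))/5 = 5 - (5 + (-10 + C))/5 = 5 - (-5 + C)/5 = 5 + (1 - C/5) = 6 - C/5)
1/(V(161, 143) + N(-247)) = 1/((-7 + 161 + 161*143) + (6 - ⅕*(-247))) = 1/((-7 + 161 + 23023) + (6 + 247/5)) = 1/(23177 + 277/5) = 1/(116162/5) = 5/116162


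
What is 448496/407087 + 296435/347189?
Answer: 276387712589/141336128443 ≈ 1.9555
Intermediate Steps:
448496/407087 + 296435/347189 = 276387712589/141336128443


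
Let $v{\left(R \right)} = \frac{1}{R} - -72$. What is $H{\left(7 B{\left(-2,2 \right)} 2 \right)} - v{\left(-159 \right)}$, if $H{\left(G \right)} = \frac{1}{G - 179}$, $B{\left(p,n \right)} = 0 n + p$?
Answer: $- \frac{789896}{10971} \approx -71.999$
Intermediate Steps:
$B{\left(p,n \right)} = p$ ($B{\left(p,n \right)} = 0 + p = p$)
$v{\left(R \right)} = 72 + \frac{1}{R}$ ($v{\left(R \right)} = \frac{1}{R} + 72 = 72 + \frac{1}{R}$)
$H{\left(G \right)} = \frac{1}{-179 + G}$
$H{\left(7 B{\left(-2,2 \right)} 2 \right)} - v{\left(-159 \right)} = \frac{1}{-179 + 7 \left(-2\right) 2} - \left(72 + \frac{1}{-159}\right) = \frac{1}{-179 - 28} - \left(72 - \frac{1}{159}\right) = \frac{1}{-179 - 28} - \frac{11447}{159} = \frac{1}{-207} - \frac{11447}{159} = - \frac{1}{207} - \frac{11447}{159} = - \frac{789896}{10971}$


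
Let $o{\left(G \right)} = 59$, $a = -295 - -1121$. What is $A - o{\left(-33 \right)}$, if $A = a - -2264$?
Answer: $3031$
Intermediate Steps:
$a = 826$ ($a = -295 + 1121 = 826$)
$A = 3090$ ($A = 826 - -2264 = 826 + 2264 = 3090$)
$A - o{\left(-33 \right)} = 3090 - 59 = 3031$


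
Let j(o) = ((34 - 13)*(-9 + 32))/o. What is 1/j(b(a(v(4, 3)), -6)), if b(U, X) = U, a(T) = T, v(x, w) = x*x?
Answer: 16/483 ≈ 0.033126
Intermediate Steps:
v(x, w) = x**2
j(o) = 483/o (j(o) = (21*23)/o = 483/o)
1/j(b(a(v(4, 3)), -6)) = 1/(483/(4**2)) = 1/(483/16) = 16/483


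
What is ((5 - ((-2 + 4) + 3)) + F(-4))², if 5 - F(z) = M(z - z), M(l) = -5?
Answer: 100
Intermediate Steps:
F(z) = 10 (F(z) = 5 - 1*(-5) = 5 + 5 = 10)
((5 - ((-2 + 4) + 3)) + F(-4))² = ((5 - ((-2 + 4) + 3)) + 10)² = ((5 - (2 + 3)) + 10)² = ((5 - 1*5) + 10)² = ((5 - 5) + 10)² = (0 + 10)² = 10² = 100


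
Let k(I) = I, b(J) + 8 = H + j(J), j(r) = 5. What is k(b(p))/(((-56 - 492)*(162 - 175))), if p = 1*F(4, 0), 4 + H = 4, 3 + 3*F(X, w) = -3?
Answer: -3/7124 ≈ -0.00042111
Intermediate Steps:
F(X, w) = -2 (F(X, w) = -1 + (⅓)*(-3) = -1 - 1 = -2)
H = 0 (H = -4 + 4 = 0)
p = -2 (p = 1*(-2) = -2)
b(J) = -3 (b(J) = -8 + (0 + 5) = -8 + 5 = -3)
k(b(p))/(((-56 - 492)*(162 - 175))) = -3*1/((-56 - 492)*(162 - 175)) = -3/((-548*(-13))) = -3/7124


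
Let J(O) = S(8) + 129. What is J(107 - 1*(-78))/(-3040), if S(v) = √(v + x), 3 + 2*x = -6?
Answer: -129/3040 - √14/6080 ≈ -0.043050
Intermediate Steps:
x = -9/2 (x = -3/2 + (½)*(-6) = -3/2 - 3 = -9/2 ≈ -4.5000)
S(v) = √(-9/2 + v) (S(v) = √(v - 9/2) = √(-9/2 + v))
J(O) = 129 + √14/2 (J(O) = √(-18 + 4*8)/2 + 129 = √(-18 + 32)/2 + 129 = √14/2 + 129 = 129 + √14/2)
J(107 - 1*(-78))/(-3040) = (129 + √14/2)/(-3040) = (129 + √14/2)*(-1/3040) = -129/3040 - √14/6080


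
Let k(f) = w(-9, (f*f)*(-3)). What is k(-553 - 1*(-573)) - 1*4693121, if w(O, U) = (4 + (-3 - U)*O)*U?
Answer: 8229679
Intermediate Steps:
w(O, U) = U*(4 + O*(-3 - U)) (w(O, U) = (4 + O*(-3 - U))*U = U*(4 + O*(-3 - U)))
k(f) = -3*f²*(31 - 27*f²) (k(f) = ((f*f)*(-3))*(4 - 3*(-9) - 1*(-9)*(f*f)*(-3)) = (f²*(-3))*(4 + 27 - 1*(-9)*f²*(-3)) = (-3*f²)*(4 + 27 - 1*(-9)*(-3*f²)) = (-3*f²)*(4 + 27 - 27*f²) = (-3*f²)*(31 - 27*f²) = -3*f²*(31 - 27*f²))
k(-553 - 1*(-573)) - 1*4693121 = (-553 - 1*(-573))²*(-93 + 81*(-553 - 1*(-573))²) - 1*4693121 = (-553 + 573)²*(-93 + 81*(-553 + 573)²) - 4693121 = 20²*(-93 + 81*20²) - 4693121 = 400*(-93 + 81*400) - 4693121 = 400*(-93 + 32400) - 4693121 = 400*32307 - 4693121 = 12922800 - 4693121 = 8229679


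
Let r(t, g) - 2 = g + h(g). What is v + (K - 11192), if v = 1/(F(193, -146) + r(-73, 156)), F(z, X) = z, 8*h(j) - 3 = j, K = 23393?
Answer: 36200375/2967 ≈ 12201.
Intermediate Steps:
h(j) = 3/8 + j/8
r(t, g) = 19/8 + 9*g/8 (r(t, g) = 2 + (g + (3/8 + g/8)) = 2 + (3/8 + 9*g/8) = 19/8 + 9*g/8)
v = 8/2967 (v = 1/(193 + (19/8 + (9/8)*156)) = 1/(193 + (19/8 + 351/2)) = 1/(193 + 1423/8) = 1/(2967/8) = 8/2967 ≈ 0.0026963)
v + (K - 11192) = 8/2967 + (23393 - 11192) = 8/2967 + 12201 = 36200375/2967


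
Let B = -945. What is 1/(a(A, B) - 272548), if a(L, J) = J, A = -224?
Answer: -1/273493 ≈ -3.6564e-6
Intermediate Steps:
1/(a(A, B) - 272548) = 1/(-945 - 272548) = 1/(-273493) = -1/273493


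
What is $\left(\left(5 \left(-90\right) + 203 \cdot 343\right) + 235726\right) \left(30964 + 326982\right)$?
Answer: $109139525130$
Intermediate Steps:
$\left(\left(5 \left(-90\right) + 203 \cdot 343\right) + 235726\right) \left(30964 + 326982\right) = \left(\left(-450 + 69629\right) + 235726\right) 357946 = \left(69179 + 235726\right) 357946 = 304905 \cdot 357946 = 109139525130$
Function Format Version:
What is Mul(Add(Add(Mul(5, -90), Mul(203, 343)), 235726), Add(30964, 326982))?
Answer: 109139525130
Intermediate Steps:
Mul(Add(Add(Mul(5, -90), Mul(203, 343)), 235726), Add(30964, 326982)) = Mul(Add(Add(-450, 69629), 235726), 357946) = Mul(Add(69179, 235726), 357946) = Mul(304905, 357946) = 109139525130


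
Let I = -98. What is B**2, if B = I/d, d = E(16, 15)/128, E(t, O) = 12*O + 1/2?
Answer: 629407744/130321 ≈ 4829.7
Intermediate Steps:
E(t, O) = 1/2 + 12*O (E(t, O) = 12*O + 1/2 = 1/2 + 12*O)
d = 361/256 (d = (1/2 + 12*15)/128 = (1/2 + 180)*(1/128) = (361/2)*(1/128) = 361/256 ≈ 1.4102)
B = -25088/361 (B = -98/361/256 = -98*256/361 = -25088/361 ≈ -69.496)
B**2 = (-25088/361)**2 = 629407744/130321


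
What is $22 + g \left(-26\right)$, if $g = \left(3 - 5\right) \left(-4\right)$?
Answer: $-186$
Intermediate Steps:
$g = 8$ ($g = \left(-2\right) \left(-4\right) = 8$)
$22 + g \left(-26\right) = 22 + 8 \left(-26\right) = 22 - 208 = -186$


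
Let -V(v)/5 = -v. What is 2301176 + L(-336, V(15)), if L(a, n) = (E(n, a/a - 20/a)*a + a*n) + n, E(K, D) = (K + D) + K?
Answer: 2225295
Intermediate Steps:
E(K, D) = D + 2*K (E(K, D) = (D + K) + K = D + 2*K)
V(v) = 5*v (V(v) = -(-5)*v = 5*v)
L(a, n) = n + a*n + a*(1 - 20/a + 2*n) (L(a, n) = (((a/a - 20/a) + 2*n)*a + a*n) + n = (((1 - 20/a) + 2*n)*a + a*n) + n = ((1 - 20/a + 2*n)*a + a*n) + n = (a*(1 - 20/a + 2*n) + a*n) + n = (a*n + a*(1 - 20/a + 2*n)) + n = n + a*n + a*(1 - 20/a + 2*n))
2301176 + L(-336, V(15)) = 2301176 + (-20 - 336 + 5*15 + 3*(-336)*(5*15)) = 2301176 + (-20 - 336 + 75 + 3*(-336)*75) = 2301176 + (-20 - 336 + 75 - 75600) = 2301176 - 75881 = 2225295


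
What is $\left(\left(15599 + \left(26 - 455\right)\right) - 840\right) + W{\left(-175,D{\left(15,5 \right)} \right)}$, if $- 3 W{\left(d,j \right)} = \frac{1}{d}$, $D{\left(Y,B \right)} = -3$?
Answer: $\frac{7523251}{525} \approx 14330.0$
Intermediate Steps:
$W{\left(d,j \right)} = - \frac{1}{3 d}$
$\left(\left(15599 + \left(26 - 455\right)\right) - 840\right) + W{\left(-175,D{\left(15,5 \right)} \right)} = \left(\left(15599 + \left(26 - 455\right)\right) - 840\right) - \frac{1}{3 \left(-175\right)} = \left(\left(15599 + \left(26 - 455\right)\right) - 840\right) - - \frac{1}{525} = \left(\left(15599 - 429\right) - 840\right) + \frac{1}{525} = \left(15170 - 840\right) + \frac{1}{525} = 14330 + \frac{1}{525} = \frac{7523251}{525}$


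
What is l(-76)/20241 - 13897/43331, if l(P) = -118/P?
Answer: -10686432197/33328385298 ≈ -0.32064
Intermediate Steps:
l(-76)/20241 - 13897/43331 = -118/(-76)/20241 - 13897/43331 = -118*(-1/76)*(1/20241) - 13897*1/43331 = (59/38)*(1/20241) - 13897/43331 = 59/769158 - 13897/43331 = -10686432197/33328385298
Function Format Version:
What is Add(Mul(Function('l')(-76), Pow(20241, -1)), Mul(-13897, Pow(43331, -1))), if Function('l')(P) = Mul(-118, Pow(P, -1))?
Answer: Rational(-10686432197, 33328385298) ≈ -0.32064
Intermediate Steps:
Add(Mul(Function('l')(-76), Pow(20241, -1)), Mul(-13897, Pow(43331, -1))) = Add(Mul(Mul(-118, Pow(-76, -1)), Pow(20241, -1)), Mul(-13897, Pow(43331, -1))) = Add(Mul(Mul(-118, Rational(-1, 76)), Rational(1, 20241)), Mul(-13897, Rational(1, 43331))) = Add(Mul(Rational(59, 38), Rational(1, 20241)), Rational(-13897, 43331)) = Add(Rational(59, 769158), Rational(-13897, 43331)) = Rational(-10686432197, 33328385298)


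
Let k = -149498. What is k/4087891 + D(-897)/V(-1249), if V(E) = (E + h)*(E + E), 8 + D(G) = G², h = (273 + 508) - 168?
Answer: 3051609527947/6494546892648 ≈ 0.46987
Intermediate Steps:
h = 613 (h = 781 - 168 = 613)
D(G) = -8 + G²
V(E) = 2*E*(613 + E) (V(E) = (E + 613)*(E + E) = (613 + E)*(2*E) = 2*E*(613 + E))
k/4087891 + D(-897)/V(-1249) = -149498/4087891 + (-8 + (-897)²)/((2*(-1249)*(613 - 1249))) = -149498*1/4087891 + (-8 + 804609)/((2*(-1249)*(-636))) = -149498/4087891 + 804601/1588728 = 3051609527947/6494546892648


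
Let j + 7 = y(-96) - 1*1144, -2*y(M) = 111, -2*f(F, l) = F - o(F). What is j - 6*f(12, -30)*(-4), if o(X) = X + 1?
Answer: -2389/2 ≈ -1194.5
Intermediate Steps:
o(X) = 1 + X
f(F, l) = ½ (f(F, l) = -(F - (1 + F))/2 = -(F + (-1 - F))/2 = -½*(-1) = ½)
y(M) = -111/2 (y(M) = -½*111 = -111/2)
j = -2413/2 (j = -7 + (-111/2 - 1*1144) = -7 + (-111/2 - 1144) = -7 - 2399/2 = -2413/2 ≈ -1206.5)
j - 6*f(12, -30)*(-4) = -2413/2 - 3*(-4) = -2413/2 - 6*(-2) = -2413/2 + 12 = -2389/2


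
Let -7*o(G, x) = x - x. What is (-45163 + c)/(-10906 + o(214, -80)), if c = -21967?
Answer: 4795/779 ≈ 6.1553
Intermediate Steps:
o(G, x) = 0 (o(G, x) = -(x - x)/7 = -⅐*0 = 0)
(-45163 + c)/(-10906 + o(214, -80)) = (-45163 - 21967)/(-10906 + 0) = -67130/(-10906) = -67130*(-1/10906) = 4795/779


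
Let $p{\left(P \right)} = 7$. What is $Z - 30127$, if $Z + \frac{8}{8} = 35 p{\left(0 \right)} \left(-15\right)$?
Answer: $-33803$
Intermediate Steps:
$Z = -3676$ ($Z = -1 + 35 \cdot 7 \left(-15\right) = -1 + 245 \left(-15\right) = -1 - 3675 = -3676$)
$Z - 30127 = -3676 - 30127 = -33803$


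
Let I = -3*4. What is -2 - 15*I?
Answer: 178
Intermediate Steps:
I = -12
-2 - 15*I = -2 - 15*(-12) = -2 + 180 = 178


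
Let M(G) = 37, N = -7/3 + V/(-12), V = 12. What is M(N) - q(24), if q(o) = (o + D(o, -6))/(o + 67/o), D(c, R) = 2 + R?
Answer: 23311/643 ≈ 36.253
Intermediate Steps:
N = -10/3 (N = -7/3 + 12/(-12) = -7*⅓ + 12*(-1/12) = -7/3 - 1 = -10/3 ≈ -3.3333)
q(o) = (-4 + o)/(o + 67/o) (q(o) = (o + (2 - 6))/(o + 67/o) = (o - 4)/(o + 67/o) = (-4 + o)/(o + 67/o))
M(N) - q(24) = 37 - 24*(-4 + 24)/(67 + 24²) = 37 - 24*20/(67 + 576) = 37 - 24*20/643 = 37 - 1*480/643 = 37 - 480/643 = 23311/643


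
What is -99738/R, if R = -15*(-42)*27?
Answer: -1847/315 ≈ -5.8635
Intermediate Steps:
R = 17010 (R = 630*27 = 17010)
-99738/R = -99738/17010 = -99738*1/17010 = -1847/315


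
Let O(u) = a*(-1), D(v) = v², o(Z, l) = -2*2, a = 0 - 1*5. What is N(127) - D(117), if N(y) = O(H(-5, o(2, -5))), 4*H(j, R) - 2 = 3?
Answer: -13684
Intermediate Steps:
a = -5 (a = 0 - 5 = -5)
o(Z, l) = -4
H(j, R) = 5/4 (H(j, R) = ½ + (¼)*3 = ½ + ¾ = 5/4)
O(u) = 5 (O(u) = -5*(-1) = 5)
N(y) = 5
N(127) - D(117) = 5 - 1*117² = 5 - 1*13689 = 5 - 13689 = -13684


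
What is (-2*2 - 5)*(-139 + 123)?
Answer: 144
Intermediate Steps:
(-2*2 - 5)*(-139 + 123) = (-4 - 5)*(-16) = -9*(-16) = 144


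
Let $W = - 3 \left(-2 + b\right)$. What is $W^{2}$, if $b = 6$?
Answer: $144$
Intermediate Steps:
$W = -12$ ($W = - 3 \left(-2 + 6\right) = \left(-3\right) 4 = -12$)
$W^{2} = \left(-12\right)^{2} = 144$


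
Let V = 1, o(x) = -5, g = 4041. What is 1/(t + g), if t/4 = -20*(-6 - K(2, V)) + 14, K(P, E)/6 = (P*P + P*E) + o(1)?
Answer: 1/5057 ≈ 0.00019775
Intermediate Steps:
K(P, E) = -30 + 6*P² + 6*E*P (K(P, E) = 6*((P*P + P*E) - 5) = 6*((P² + E*P) - 5) = 6*(-5 + P² + E*P) = -30 + 6*P² + 6*E*P)
t = 1016 (t = 4*(-20*(-6 - (-30 + 6*2² + 6*1*2)) + 14) = 4*(-20*(-6 - (-30 + 6*4 + 12)) + 14) = 4*(-20*(-6 - (-30 + 24 + 12)) + 14) = 4*(-20*(-6 - 1*6) + 14) = 4*(-20*(-6 - 6) + 14) = 4*(-20*(-12) + 14) = 4*(240 + 14) = 4*254 = 1016)
1/(t + g) = 1/(1016 + 4041) = 1/5057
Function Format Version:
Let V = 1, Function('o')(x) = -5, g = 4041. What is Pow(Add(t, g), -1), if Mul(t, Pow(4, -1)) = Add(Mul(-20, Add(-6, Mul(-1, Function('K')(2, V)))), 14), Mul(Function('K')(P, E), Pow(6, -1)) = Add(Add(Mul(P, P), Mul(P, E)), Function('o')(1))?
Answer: Rational(1, 5057) ≈ 0.00019775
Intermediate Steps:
Function('K')(P, E) = Add(-30, Mul(6, Pow(P, 2)), Mul(6, E, P)) (Function('K')(P, E) = Mul(6, Add(Add(Mul(P, P), Mul(P, E)), -5)) = Mul(6, Add(Add(Pow(P, 2), Mul(E, P)), -5)) = Mul(6, Add(-5, Pow(P, 2), Mul(E, P))) = Add(-30, Mul(6, Pow(P, 2)), Mul(6, E, P)))
t = 1016 (t = Mul(4, Add(Mul(-20, Add(-6, Mul(-1, Add(-30, Mul(6, Pow(2, 2)), Mul(6, 1, 2))))), 14)) = Mul(4, Add(Mul(-20, Add(-6, Mul(-1, Add(-30, Mul(6, 4), 12)))), 14)) = Mul(4, Add(Mul(-20, Add(-6, Mul(-1, Add(-30, 24, 12)))), 14)) = Mul(4, Add(Mul(-20, Add(-6, Mul(-1, 6))), 14)) = Mul(4, Add(Mul(-20, Add(-6, -6)), 14)) = Mul(4, Add(Mul(-20, -12), 14)) = Mul(4, Add(240, 14)) = Mul(4, 254) = 1016)
Pow(Add(t, g), -1) = Pow(Add(1016, 4041), -1) = Pow(5057, -1) = Rational(1, 5057)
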